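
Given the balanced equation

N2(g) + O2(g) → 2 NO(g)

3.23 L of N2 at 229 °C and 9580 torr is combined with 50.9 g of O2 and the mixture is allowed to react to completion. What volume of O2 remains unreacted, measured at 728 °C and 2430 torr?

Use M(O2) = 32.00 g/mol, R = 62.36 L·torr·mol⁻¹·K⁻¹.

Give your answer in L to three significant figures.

15.5 L

n(N2) = PV/RT = (9580 × 3.23) / (62.36 × 502.15) = 0.9882 mol
n(O2) = 50.9 / 32.00 = 1.591 mol
For 0.9882 mol N2, stoichiometry requires (1/1) × 0.9882 = 0.9882 mol O2; 1.591 mol is available, so N2 is limiting.
n(O2) consumed = (1/1) × 0.9882 = 0.9882 mol; remaining = 1.591 − 0.9882 = 0.6028 mol
V(O2) = nRT/P = 0.6028 × 62.36 × 1001.15 / 2430 = 15.49 L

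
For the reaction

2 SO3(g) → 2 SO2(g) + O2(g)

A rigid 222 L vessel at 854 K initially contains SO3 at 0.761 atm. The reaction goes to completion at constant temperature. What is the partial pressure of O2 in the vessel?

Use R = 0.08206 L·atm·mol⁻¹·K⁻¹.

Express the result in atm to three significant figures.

0.381 atm

n(SO3)₀ = PV/RT = (0.761 × 222) / (0.08206 × 854) = 2.411 mol
n(O2) = (1/2) × 2.411 = 1.206 mol
P(O2) = nRT/V = 1.206 × 0.08206 × 854 / 222 = 0.3807 atm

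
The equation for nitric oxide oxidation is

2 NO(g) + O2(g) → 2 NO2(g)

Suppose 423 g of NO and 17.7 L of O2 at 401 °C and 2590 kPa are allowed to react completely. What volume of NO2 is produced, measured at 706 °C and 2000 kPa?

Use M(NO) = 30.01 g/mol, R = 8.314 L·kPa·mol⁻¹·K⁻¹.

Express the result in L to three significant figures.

n(NO) = 423 / 30.01 = 14.10 mol
n(O2) = PV/RT = (2590 × 17.7) / (8.314 × 674.15) = 8.179 mol
For 14.10 mol NO, stoichiometry requires (1/2) × 14.10 = 7.050 mol O2; 8.179 mol is available, so NO is limiting.
n(NO2) = (2/2) × 14.10 = 14.10 mol
V(NO2) = nRT/P = 14.10 × 8.314 × 979.15 / 2000 = 57.39 L

57.4 L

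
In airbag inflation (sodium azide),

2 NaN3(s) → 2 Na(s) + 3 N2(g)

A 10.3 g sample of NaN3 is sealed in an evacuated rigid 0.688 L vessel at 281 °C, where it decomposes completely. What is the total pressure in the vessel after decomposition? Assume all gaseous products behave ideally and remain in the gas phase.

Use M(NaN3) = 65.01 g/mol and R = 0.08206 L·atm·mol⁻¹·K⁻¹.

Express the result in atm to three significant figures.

n(NaN3) = 10.3 / 65.01 = 0.1584 mol
n(gas produced) = (3/2) × 0.1584 = 0.2376 mol
P = nRT/V = 0.2376 × 0.08206 × 554.15 / 0.688 = 15.70 atm

15.7 atm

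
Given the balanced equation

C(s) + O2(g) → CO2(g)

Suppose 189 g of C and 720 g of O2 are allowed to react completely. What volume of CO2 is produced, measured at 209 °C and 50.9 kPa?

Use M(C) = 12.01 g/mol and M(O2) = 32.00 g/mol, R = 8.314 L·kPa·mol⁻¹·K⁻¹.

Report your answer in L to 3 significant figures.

1240 L

n(C) = 189 / 12.01 = 15.74 mol
n(O2) = 720 / 32.00 = 22.50 mol
For 15.74 mol C, stoichiometry requires (1/1) × 15.74 = 15.74 mol O2; 22.50 mol is available, so C is limiting.
n(CO2) = (1/1) × 15.74 = 15.74 mol
V(CO2) = nRT/P = 15.74 × 8.314 × 482.15 / 50.9 = 1240 L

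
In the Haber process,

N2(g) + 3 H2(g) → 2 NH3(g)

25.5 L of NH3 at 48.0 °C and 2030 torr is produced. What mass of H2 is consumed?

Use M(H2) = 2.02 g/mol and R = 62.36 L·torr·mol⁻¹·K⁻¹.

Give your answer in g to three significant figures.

7.83 g

n(NH3) = PV/RT = (2030 × 25.5) / (62.36 × 321.15) = 2.585 mol
n(H2) = (3/2) × 2.585 = 3.877 mol
m(H2) = 3.877 × 2.02 = 7.832 g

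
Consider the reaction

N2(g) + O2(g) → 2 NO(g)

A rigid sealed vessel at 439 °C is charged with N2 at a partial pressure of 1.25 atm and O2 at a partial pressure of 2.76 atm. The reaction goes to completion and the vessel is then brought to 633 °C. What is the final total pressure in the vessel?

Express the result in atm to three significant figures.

5.10 atm

At constant V, partial pressures at 439 °C are proportional to moles, so apply stoichiometry directly to pressures.
P(O2) required for 1.25 atm of N2 = (1/1) × 1.25 = 1.250 atm; available 2.76 atm, so N2 is limiting.
P(O2) remaining = 2.76 − (1/1) × 1.25 = 1.510 atm
P(gaseous products) = (2)/1 × 1.25 = 2.500 atm
P_total at 439 °C = 1.510 + 2.500 = 4.010 atm
Scaling to 633 °C: P = 4.010 × 906.15/712.15 = 5.102 atm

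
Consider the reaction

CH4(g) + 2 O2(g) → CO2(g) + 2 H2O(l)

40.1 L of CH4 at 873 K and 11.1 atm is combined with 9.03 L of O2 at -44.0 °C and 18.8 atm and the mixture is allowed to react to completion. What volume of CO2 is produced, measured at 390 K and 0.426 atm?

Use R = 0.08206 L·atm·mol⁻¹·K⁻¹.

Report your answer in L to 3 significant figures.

n(CH4) = PV/RT = (11.1 × 40.1) / (0.08206 × 873) = 6.213 mol
n(O2) = PV/RT = (18.8 × 9.03) / (0.08206 × 229.15) = 9.028 mol
For 6.213 mol CH4, stoichiometry requires (2/1) × 6.213 = 12.43 mol O2; 9.028 mol is available, so O2 is limiting.
n(CO2) = (1/2) × 9.028 = 4.514 mol
V(CO2) = nRT/P = 4.514 × 0.08206 × 390 / 0.426 = 339.1 L

339 L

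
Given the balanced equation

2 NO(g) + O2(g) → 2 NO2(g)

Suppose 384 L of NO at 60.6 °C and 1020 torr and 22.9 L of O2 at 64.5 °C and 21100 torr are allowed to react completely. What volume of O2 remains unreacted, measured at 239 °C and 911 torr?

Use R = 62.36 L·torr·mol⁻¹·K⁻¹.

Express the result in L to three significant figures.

475 L

n(NO) = PV/RT = (1020 × 384) / (62.36 × 333.75) = 18.82 mol
n(O2) = PV/RT = (21100 × 22.9) / (62.36 × 337.65) = 22.95 mol
For 18.82 mol NO, stoichiometry requires (1/2) × 18.82 = 9.410 mol O2; 22.95 mol is available, so NO is limiting.
n(O2) consumed = (1/2) × 18.82 = 9.410 mol; remaining = 22.95 − 9.410 = 13.54 mol
V(O2) = nRT/P = 13.54 × 62.36 × 512.15 / 911 = 474.7 L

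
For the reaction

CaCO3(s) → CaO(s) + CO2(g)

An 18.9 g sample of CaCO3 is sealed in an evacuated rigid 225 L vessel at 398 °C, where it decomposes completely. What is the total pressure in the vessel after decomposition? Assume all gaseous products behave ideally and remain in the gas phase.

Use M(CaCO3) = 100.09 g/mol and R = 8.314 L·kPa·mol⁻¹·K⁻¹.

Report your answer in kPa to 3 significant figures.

n(CaCO3) = 18.9 / 100.09 = 0.1888 mol
n(gas produced) = (1/1) × 0.1888 = 0.1888 mol
P = nRT/V = 0.1888 × 8.314 × 671.15 / 225 = 4.682 kPa

4.68 kPa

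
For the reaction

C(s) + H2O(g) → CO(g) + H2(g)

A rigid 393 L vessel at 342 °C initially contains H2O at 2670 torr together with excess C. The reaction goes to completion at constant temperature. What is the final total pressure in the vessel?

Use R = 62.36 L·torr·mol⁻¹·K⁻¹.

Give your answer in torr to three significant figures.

Since T and V are fixed, P_final/P_initial = n_final/n_initial = 2/1.
P_final = (2/1) × 2670 = 5340 torr

5340 torr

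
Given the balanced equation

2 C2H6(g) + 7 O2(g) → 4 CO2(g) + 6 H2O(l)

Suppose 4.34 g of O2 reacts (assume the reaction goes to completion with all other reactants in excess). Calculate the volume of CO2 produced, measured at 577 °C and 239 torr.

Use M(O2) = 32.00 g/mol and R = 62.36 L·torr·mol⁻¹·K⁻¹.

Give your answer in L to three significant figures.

n(O2) = 4.340 / 32.00 = 0.1356 mol
n(CO2) = (4/7) × 0.1356 = 0.07749 mol
V = nRT/P = 0.07749 × 62.36 × 850.15 / 239 = 17.19 L

17.2 L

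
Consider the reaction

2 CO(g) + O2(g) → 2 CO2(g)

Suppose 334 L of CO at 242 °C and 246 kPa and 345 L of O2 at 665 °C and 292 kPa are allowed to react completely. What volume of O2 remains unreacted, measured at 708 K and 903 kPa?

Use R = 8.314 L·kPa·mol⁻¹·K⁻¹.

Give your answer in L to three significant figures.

21.7 L

n(CO) = PV/RT = (246 × 334) / (8.314 × 515.15) = 19.18 mol
n(O2) = PV/RT = (292 × 345) / (8.314 × 938.15) = 12.92 mol
For 19.18 mol CO, stoichiometry requires (1/2) × 19.18 = 9.590 mol O2; 12.92 mol is available, so CO is limiting.
n(O2) consumed = (1/2) × 19.18 = 9.590 mol; remaining = 12.92 − 9.590 = 3.330 mol
V(O2) = nRT/P = 3.330 × 8.314 × 708 / 903 = 21.71 L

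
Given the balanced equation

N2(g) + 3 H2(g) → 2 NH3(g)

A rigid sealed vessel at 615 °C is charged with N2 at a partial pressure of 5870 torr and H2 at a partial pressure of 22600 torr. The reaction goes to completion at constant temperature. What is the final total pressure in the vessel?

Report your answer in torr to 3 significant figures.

16700 torr

At constant V, partial pressures at 615 °C are proportional to moles, so apply stoichiometry directly to pressures.
P(H2) required for 5870 torr of N2 = (3/1) × 5870 = 17610 torr; available 22600 torr, so N2 is limiting.
P(H2) remaining = 22600 − (3/1) × 5870 = 4990 torr
P(gaseous products) = (2)/1 × 5870 = 11740 torr
P_total at 615 °C = 4990 + 11740 = 16730 torr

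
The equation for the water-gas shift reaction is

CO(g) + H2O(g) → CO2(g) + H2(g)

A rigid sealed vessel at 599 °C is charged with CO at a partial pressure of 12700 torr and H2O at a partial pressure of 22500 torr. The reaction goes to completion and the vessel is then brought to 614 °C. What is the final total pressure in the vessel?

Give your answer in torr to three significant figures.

With V and T fixed, P_i ∝ n_i, so the mole ratios apply directly to partial pressures at 599 °C.
P(H2O) required for 12700 torr of CO = (1/1) × 12700 = 12700 torr; available 22500 torr, so CO is limiting.
P(H2O) remaining = 22500 − (1/1) × 12700 = 9800 torr
P(gaseous products) = (1+1)/1 × 12700 = 25400 torr
P_total at 599 °C = 9800 + 25400 = 35200 torr
Scaling to 614 °C: P = 35200 × 887.15/872.15 = 35810 torr

35800 torr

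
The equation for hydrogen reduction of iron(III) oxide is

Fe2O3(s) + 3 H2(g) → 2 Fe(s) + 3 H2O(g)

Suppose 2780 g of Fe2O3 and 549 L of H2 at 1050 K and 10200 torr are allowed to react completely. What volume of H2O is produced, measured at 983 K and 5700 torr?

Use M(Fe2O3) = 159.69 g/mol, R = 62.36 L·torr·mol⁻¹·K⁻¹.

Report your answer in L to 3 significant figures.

562 L

n(Fe2O3) = 2780 / 159.69 = 17.41 mol
n(H2) = PV/RT = (10200 × 549) / (62.36 × 1050) = 85.52 mol
For 17.41 mol Fe2O3, stoichiometry requires (3/1) × 17.41 = 52.23 mol H2; 85.52 mol is available, so Fe2O3 is limiting.
n(H2O) = (3/1) × 17.41 = 52.23 mol
V(H2O) = nRT/P = 52.23 × 62.36 × 983 / 5700 = 561.7 L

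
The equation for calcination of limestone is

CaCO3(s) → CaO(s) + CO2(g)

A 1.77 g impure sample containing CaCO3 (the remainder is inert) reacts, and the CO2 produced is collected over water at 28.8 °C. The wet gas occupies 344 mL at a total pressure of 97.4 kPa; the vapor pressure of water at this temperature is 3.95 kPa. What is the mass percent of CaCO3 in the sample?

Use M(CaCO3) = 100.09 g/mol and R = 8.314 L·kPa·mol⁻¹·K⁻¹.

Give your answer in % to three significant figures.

72.4 %

P(CO2) = 97.4 − 3.95 = 93.45 kPa
n(CO2) = PV/RT = (93.45 × 0.3440) / (8.314 × 301.95) = 0.01281 mol
n(CaCO3) = (1/1) × 0.01281 = 0.01281 mol
m(CaCO3) = 0.01281 × 100.09 = 1.282 g
%CaCO3 = 1.282 / 1.77 × 100 = 72.43%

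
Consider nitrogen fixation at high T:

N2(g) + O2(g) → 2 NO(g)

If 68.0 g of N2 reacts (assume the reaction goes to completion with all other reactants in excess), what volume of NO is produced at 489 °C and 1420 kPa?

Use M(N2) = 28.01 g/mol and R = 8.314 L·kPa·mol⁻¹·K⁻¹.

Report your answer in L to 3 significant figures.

21.7 L

n(N2) = 68.00 / 28.01 = 2.428 mol
n(NO) = (2/1) × 2.428 = 4.856 mol
V = nRT/P = 4.856 × 8.314 × 762.15 / 1420 = 21.67 L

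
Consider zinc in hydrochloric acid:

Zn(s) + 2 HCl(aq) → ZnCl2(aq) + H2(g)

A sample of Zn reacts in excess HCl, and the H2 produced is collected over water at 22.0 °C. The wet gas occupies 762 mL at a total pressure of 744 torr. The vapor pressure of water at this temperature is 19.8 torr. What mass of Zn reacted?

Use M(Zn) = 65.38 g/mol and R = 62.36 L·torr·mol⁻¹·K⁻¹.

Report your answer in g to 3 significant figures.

1.96 g

P(H2) = 744 − 19.8 = 724.2 torr
n(H2) = PV/RT = (724.2 × 0.7620) / (62.36 × 295.15) = 0.02998 mol
n(Zn) = (1/1) × 0.02998 = 0.02998 mol
m(Zn) = 0.02998 × 65.38 = 1.960 g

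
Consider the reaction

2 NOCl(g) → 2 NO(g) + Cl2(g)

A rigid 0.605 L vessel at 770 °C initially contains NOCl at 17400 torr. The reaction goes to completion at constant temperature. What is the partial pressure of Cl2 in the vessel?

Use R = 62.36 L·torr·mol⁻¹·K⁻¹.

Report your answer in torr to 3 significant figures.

n(NOCl)₀ = PV/RT = (17400 × 0.605) / (62.36 × 1043.15) = 0.1618 mol
n(Cl2) = (1/2) × 0.1618 = 0.08090 mol
P(Cl2) = nRT/V = 0.08090 × 62.36 × 1043.15 / 0.605 = 8699 torr

8700 torr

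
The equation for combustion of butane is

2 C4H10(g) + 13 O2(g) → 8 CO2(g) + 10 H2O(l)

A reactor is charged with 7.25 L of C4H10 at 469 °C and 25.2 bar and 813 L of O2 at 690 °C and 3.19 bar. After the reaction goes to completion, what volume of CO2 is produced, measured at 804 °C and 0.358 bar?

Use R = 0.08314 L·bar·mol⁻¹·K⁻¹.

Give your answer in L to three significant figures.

2960 L

n(C4H10) = PV/RT = (25.2 × 7.25) / (0.08314 × 742.15) = 2.961 mol
n(O2) = PV/RT = (3.19 × 813) / (0.08314 × 963.15) = 32.39 mol
For 2.961 mol C4H10, stoichiometry requires (13/2) × 2.961 = 19.25 mol O2; 32.39 mol is available, so C4H10 is limiting.
n(CO2) = (8/2) × 2.961 = 11.84 mol
V(CO2) = nRT/P = 11.84 × 0.08314 × 1077.15 / 0.358 = 2962 L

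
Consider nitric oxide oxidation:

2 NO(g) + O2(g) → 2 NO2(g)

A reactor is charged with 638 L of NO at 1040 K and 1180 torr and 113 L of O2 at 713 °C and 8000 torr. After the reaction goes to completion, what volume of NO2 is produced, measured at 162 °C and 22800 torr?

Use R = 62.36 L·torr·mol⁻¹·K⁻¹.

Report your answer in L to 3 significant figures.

13.8 L

n(NO) = PV/RT = (1180 × 638) / (62.36 × 1040) = 11.61 mol
n(O2) = PV/RT = (8000 × 113) / (62.36 × 986.15) = 14.70 mol
For 11.61 mol NO, stoichiometry requires (1/2) × 11.61 = 5.805 mol O2; 14.70 mol is available, so NO is limiting.
n(NO2) = (2/2) × 11.61 = 11.61 mol
V(NO2) = nRT/P = 11.61 × 62.36 × 435.15 / 22800 = 13.82 L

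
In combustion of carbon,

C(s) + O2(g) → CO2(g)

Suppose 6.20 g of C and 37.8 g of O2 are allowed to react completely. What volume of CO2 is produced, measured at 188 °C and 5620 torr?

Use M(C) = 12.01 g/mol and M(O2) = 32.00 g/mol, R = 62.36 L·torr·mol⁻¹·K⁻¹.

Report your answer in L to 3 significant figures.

2.64 L

n(C) = 6.20 / 12.01 = 0.5162 mol
n(O2) = 37.8 / 32.00 = 1.181 mol
For 0.5162 mol C, stoichiometry requires (1/1) × 0.5162 = 0.5162 mol O2; 1.181 mol is available, so C is limiting.
n(CO2) = (1/1) × 0.5162 = 0.5162 mol
V(CO2) = nRT/P = 0.5162 × 62.36 × 461.15 / 5620 = 2.641 L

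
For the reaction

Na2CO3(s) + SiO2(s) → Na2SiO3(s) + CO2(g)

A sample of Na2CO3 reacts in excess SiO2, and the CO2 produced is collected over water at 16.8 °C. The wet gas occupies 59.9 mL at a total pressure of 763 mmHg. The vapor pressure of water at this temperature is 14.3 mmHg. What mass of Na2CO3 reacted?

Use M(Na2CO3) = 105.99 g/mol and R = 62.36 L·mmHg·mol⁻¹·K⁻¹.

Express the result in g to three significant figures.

P(CO2) = 763 − 14.3 = 748.7 mmHg
n(CO2) = PV/RT = (748.7 × 0.05990) / (62.36 × 289.95) = 0.002480 mol
n(Na2CO3) = (1/1) × 0.002480 = 0.002480 mol
m(Na2CO3) = 0.002480 × 105.99 = 0.2629 g

0.263 g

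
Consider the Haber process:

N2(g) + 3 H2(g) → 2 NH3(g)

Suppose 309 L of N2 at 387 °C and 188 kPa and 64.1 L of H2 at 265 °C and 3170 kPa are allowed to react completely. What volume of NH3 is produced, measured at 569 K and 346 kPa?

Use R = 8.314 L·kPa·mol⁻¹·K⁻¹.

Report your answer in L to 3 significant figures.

n(N2) = PV/RT = (188 × 309) / (8.314 × 660.15) = 10.58 mol
n(H2) = PV/RT = (3170 × 64.1) / (8.314 × 538.15) = 45.42 mol
For 10.58 mol N2, stoichiometry requires (3/1) × 10.58 = 31.74 mol H2; 45.42 mol is available, so N2 is limiting.
n(NH3) = (2/1) × 10.58 = 21.16 mol
V(NH3) = nRT/P = 21.16 × 8.314 × 569 / 346 = 289.3 L

289 L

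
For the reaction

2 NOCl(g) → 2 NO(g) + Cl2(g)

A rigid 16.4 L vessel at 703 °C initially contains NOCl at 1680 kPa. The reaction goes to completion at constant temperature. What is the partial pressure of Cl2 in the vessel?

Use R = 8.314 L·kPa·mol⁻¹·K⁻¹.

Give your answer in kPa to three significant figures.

840 kPa

n(NOCl)₀ = PV/RT = (1680 × 16.4) / (8.314 × 976.15) = 3.395 mol
n(Cl2) = (1/2) × 3.395 = 1.698 mol
P(Cl2) = nRT/V = 1.698 × 8.314 × 976.15 / 16.4 = 840.3 kPa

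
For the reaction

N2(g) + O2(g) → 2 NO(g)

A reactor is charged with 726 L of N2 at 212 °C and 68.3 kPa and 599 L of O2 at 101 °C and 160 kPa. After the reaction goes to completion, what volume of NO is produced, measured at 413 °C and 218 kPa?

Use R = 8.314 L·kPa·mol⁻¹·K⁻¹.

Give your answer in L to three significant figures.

643 L

n(N2) = PV/RT = (68.3 × 726) / (8.314 × 485.15) = 12.29 mol
n(O2) = PV/RT = (160 × 599) / (8.314 × 374.15) = 30.81 mol
For 12.29 mol N2, stoichiometry requires (1/1) × 12.29 = 12.29 mol O2; 30.81 mol is available, so N2 is limiting.
n(NO) = (2/1) × 12.29 = 24.58 mol
V(NO) = nRT/P = 24.58 × 8.314 × 686.15 / 218 = 643.2 L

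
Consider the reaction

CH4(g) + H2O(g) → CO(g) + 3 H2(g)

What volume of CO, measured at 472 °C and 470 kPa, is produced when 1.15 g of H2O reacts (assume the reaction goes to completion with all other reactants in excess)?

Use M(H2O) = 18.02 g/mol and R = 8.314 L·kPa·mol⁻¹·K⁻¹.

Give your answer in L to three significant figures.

0.841 L

n(H2O) = 1.150 / 18.02 = 0.06382 mol
n(CO) = (1/1) × 0.06382 = 0.06382 mol
V = nRT/P = 0.06382 × 8.314 × 745.15 / 470 = 0.8412 L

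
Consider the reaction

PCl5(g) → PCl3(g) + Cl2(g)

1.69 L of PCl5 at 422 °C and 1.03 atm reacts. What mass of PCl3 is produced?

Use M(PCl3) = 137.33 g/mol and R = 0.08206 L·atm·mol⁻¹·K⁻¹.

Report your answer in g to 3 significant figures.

n(PCl5) = PV/RT = (1.03 × 1.69) / (0.08206 × 695.15) = 0.03052 mol
n(PCl3) = (1/1) × 0.03052 = 0.03052 mol
m(PCl3) = 0.03052 × 137.33 = 4.191 g

4.19 g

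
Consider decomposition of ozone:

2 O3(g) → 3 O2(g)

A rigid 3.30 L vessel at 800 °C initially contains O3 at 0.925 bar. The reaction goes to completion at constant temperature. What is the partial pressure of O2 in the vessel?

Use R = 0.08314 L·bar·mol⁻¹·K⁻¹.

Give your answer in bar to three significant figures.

n(O3)₀ = PV/RT = (0.925 × 3.30) / (0.08314 × 1073.15) = 0.03421 mol
n(O2) = (3/2) × 0.03421 = 0.05131 mol
P(O2) = nRT/V = 0.05131 × 0.08314 × 1073.15 / 3.30 = 1.387 bar

1.39 bar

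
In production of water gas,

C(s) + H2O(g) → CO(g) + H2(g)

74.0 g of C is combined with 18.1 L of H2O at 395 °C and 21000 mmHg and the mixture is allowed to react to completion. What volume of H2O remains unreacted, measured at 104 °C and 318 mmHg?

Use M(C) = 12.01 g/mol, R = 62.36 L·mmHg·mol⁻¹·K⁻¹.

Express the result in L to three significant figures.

n(C) = 74.0 / 12.01 = 6.162 mol
n(H2O) = PV/RT = (21000 × 18.1) / (62.36 × 668.15) = 9.123 mol
For 6.162 mol C, stoichiometry requires (1/1) × 6.162 = 6.162 mol H2O; 9.123 mol is available, so C is limiting.
n(H2O) consumed = (1/1) × 6.162 = 6.162 mol; remaining = 9.123 − 6.162 = 2.961 mol
V(H2O) = nRT/P = 2.961 × 62.36 × 377.15 / 318 = 219.0 L

219 L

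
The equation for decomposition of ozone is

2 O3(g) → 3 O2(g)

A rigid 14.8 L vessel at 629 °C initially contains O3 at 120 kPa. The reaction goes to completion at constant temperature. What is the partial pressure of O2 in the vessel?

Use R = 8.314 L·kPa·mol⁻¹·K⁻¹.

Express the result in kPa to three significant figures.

180 kPa

n(O3)₀ = PV/RT = (120 × 14.8) / (8.314 × 902.15) = 0.2368 mol
n(O2) = (3/2) × 0.2368 = 0.3552 mol
P(O2) = nRT/V = 0.3552 × 8.314 × 902.15 / 14.8 = 180.0 kPa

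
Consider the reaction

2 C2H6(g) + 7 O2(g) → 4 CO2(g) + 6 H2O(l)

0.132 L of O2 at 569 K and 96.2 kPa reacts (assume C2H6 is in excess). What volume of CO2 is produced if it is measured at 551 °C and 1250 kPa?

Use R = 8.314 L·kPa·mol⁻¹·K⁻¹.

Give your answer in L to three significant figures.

0.00841 L

n(O2) = PV/RT = (96.2 × 0.132) / (8.314 × 569) = 0.002684 mol
n(CO2) = (4/7) × 0.002684 = 0.001534 mol
V = nRT/P = 0.001534 × 8.314 × 824.15 / 1250 = 0.008409 L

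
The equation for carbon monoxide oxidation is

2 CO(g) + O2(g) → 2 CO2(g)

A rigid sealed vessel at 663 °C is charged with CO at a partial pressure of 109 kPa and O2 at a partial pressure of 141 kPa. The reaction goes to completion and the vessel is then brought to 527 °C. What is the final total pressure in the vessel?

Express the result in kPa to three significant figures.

At constant V, partial pressures at 663 °C are proportional to moles, so apply stoichiometry directly to pressures.
P(O2) required for 109 kPa of CO = (1/2) × 109 = 54.50 kPa; available 141 kPa, so CO is limiting.
P(O2) remaining = 141 − (1/2) × 109 = 86.50 kPa
P(gaseous products) = (2)/2 × 109 = 109.0 kPa
P_total at 663 °C = 86.50 + 109.0 = 195.5 kPa
Scaling to 527 °C: P = 195.5 × 800.15/936.15 = 167.1 kPa

167 kPa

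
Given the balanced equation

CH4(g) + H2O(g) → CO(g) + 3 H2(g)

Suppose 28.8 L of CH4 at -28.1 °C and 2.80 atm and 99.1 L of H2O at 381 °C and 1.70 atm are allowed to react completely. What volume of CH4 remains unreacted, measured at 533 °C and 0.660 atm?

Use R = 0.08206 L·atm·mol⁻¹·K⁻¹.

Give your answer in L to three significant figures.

n(CH4) = PV/RT = (2.80 × 28.8) / (0.08206 × 245.05) = 4.010 mol
n(H2O) = PV/RT = (1.70 × 99.1) / (0.08206 × 654.15) = 3.138 mol
For 4.010 mol CH4, stoichiometry requires (1/1) × 4.010 = 4.010 mol H2O; 3.138 mol is available, so H2O is limiting.
n(CH4) consumed = (1/1) × 3.138 = 3.138 mol; remaining = 4.010 − 3.138 = 0.8720 mol
V(CH4) = nRT/P = 0.8720 × 0.08206 × 806.15 / 0.660 = 87.40 L

87.4 L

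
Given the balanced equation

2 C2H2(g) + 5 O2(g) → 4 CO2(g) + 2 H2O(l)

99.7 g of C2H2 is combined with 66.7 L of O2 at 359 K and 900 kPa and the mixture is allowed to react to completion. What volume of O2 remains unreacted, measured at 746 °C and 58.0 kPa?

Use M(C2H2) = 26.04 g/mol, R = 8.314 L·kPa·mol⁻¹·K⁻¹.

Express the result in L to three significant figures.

1540 L

n(C2H2) = 99.7 / 26.04 = 3.829 mol
n(O2) = PV/RT = (900 × 66.7) / (8.314 × 359) = 20.11 mol
For 3.829 mol C2H2, stoichiometry requires (5/2) × 3.829 = 9.572 mol O2; 20.11 mol is available, so C2H2 is limiting.
n(O2) consumed = (5/2) × 3.829 = 9.572 mol; remaining = 20.11 − 9.572 = 10.54 mol
V(O2) = nRT/P = 10.54 × 8.314 × 1019.15 / 58.0 = 1540 L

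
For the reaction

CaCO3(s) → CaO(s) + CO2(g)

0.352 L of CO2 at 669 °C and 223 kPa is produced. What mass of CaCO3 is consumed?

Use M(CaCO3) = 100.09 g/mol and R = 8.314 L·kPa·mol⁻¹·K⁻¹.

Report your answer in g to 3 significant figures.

n(CO2) = PV/RT = (223 × 0.352) / (8.314 × 942.15) = 0.01002 mol
n(CaCO3) = (1/1) × 0.01002 = 0.01002 mol
m(CaCO3) = 0.01002 × 100.09 = 1.003 g

1.00 g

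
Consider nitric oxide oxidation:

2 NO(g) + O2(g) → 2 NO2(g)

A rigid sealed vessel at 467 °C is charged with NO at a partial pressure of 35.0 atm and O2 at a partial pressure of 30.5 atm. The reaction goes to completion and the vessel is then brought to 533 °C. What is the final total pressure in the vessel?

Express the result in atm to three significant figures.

At constant V, partial pressures at 467 °C are proportional to moles, so apply stoichiometry directly to pressures.
P(O2) required for 35.0 atm of NO = (1/2) × 35.0 = 17.50 atm; available 30.5 atm, so NO is limiting.
P(O2) remaining = 30.5 − (1/2) × 35.0 = 13.00 atm
P(gaseous products) = (2)/2 × 35.0 = 35.00 atm
P_total at 467 °C = 13.00 + 35.00 = 48.00 atm
Scaling to 533 °C: P = 48.00 × 806.15/740.15 = 52.28 atm

52.3 atm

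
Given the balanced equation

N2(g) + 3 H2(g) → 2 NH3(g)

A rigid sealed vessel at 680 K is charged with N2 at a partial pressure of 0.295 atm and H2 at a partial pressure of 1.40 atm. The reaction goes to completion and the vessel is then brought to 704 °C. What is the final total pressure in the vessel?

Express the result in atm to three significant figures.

With V and T fixed, P_i ∝ n_i, so the mole ratios apply directly to partial pressures at 680 K.
P(H2) required for 0.295 atm of N2 = (3/1) × 0.295 = 0.8850 atm; available 1.40 atm, so N2 is limiting.
P(H2) remaining = 1.40 − (3/1) × 0.295 = 0.5150 atm
P(gaseous products) = (2)/1 × 0.295 = 0.5900 atm
P_total at 680 K = 0.5150 + 0.5900 = 1.105 atm
Scaling to 704 °C: P = 1.105 × 977.15/680 = 1.588 atm

1.59 atm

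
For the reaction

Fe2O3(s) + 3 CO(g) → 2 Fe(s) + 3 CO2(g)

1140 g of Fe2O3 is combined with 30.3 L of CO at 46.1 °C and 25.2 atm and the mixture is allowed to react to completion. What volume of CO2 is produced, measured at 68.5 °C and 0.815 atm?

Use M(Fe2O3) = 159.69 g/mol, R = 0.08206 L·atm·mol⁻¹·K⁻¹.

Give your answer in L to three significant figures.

737 L

n(Fe2O3) = 1140 / 159.69 = 7.139 mol
n(CO) = PV/RT = (25.2 × 30.3) / (0.08206 × 319.25) = 29.15 mol
For 7.139 mol Fe2O3, stoichiometry requires (3/1) × 7.139 = 21.42 mol CO; 29.15 mol is available, so Fe2O3 is limiting.
n(CO2) = (3/1) × 7.139 = 21.42 mol
V(CO2) = nRT/P = 21.42 × 0.08206 × 341.65 / 0.815 = 736.8 L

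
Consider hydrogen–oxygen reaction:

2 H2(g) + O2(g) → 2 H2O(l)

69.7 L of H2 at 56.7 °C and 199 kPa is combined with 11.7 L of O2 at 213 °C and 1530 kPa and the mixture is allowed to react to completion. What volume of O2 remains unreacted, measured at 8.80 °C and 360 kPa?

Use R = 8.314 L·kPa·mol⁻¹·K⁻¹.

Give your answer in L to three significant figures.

n(H2) = PV/RT = (199 × 69.7) / (8.314 × 329.85) = 5.058 mol
n(O2) = PV/RT = (1530 × 11.7) / (8.314 × 486.15) = 4.429 mol
For 5.058 mol H2, stoichiometry requires (1/2) × 5.058 = 2.529 mol O2; 4.429 mol is available, so H2 is limiting.
n(O2) consumed = (1/2) × 5.058 = 2.529 mol; remaining = 4.429 − 2.529 = 1.900 mol
V(O2) = nRT/P = 1.900 × 8.314 × 281.95 / 360 = 12.37 L

12.4 L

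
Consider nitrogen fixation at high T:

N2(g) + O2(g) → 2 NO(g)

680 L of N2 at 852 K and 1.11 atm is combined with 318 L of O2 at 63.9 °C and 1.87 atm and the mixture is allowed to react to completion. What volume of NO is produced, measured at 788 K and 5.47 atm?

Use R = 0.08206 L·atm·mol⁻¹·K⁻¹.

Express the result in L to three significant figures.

255 L

n(N2) = PV/RT = (1.11 × 680) / (0.08206 × 852) = 10.80 mol
n(O2) = PV/RT = (1.87 × 318) / (0.08206 × 337.05) = 21.50 mol
For 10.80 mol N2, stoichiometry requires (1/1) × 10.80 = 10.80 mol O2; 21.50 mol is available, so N2 is limiting.
n(NO) = (2/1) × 10.80 = 21.60 mol
V(NO) = nRT/P = 21.60 × 0.08206 × 788 / 5.47 = 255.3 L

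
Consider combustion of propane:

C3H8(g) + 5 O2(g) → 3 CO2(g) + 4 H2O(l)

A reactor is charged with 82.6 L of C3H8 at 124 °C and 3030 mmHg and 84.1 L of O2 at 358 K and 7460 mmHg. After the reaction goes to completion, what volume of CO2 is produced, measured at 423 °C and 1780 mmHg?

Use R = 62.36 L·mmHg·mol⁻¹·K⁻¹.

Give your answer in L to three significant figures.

411 L

n(C3H8) = PV/RT = (3030 × 82.6) / (62.36 × 397.15) = 10.11 mol
n(O2) = PV/RT = (7460 × 84.1) / (62.36 × 358) = 28.10 mol
For 10.11 mol C3H8, stoichiometry requires (5/1) × 10.11 = 50.55 mol O2; 28.10 mol is available, so O2 is limiting.
n(CO2) = (3/5) × 28.10 = 16.86 mol
V(CO2) = nRT/P = 16.86 × 62.36 × 696.15 / 1780 = 411.2 L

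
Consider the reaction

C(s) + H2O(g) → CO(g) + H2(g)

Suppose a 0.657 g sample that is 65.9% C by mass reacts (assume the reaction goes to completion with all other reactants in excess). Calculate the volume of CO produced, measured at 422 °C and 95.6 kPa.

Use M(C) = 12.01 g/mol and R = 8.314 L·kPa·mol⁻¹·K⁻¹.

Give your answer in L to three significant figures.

2.18 L

mass of C = 0.657 × 65.9/100 = 0.4330 g
n(C) = 0.4330 / 12.01 = 0.03605 mol
n(CO) = (1/1) × 0.03605 = 0.03605 mol
V = nRT/P = 0.03605 × 8.314 × 695.15 / 95.6 = 2.179 L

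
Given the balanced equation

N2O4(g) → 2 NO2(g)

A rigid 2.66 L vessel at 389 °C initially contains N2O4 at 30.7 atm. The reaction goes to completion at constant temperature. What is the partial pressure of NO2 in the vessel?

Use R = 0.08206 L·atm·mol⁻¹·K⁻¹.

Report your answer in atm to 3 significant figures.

n(N2O4)₀ = PV/RT = (30.7 × 2.66) / (0.08206 × 662.15) = 1.503 mol
n(NO2) = (2/1) × 1.503 = 3.006 mol
P(NO2) = nRT/V = 3.006 × 0.08206 × 662.15 / 2.66 = 61.40 atm

61.4 atm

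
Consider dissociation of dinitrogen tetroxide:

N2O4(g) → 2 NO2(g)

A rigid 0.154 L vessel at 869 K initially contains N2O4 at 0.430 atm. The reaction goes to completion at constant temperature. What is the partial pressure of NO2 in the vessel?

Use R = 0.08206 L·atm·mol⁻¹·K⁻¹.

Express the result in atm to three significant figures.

n(N2O4)₀ = PV/RT = (0.430 × 0.154) / (0.08206 × 869) = 0.0009286 mol
n(NO2) = (2/1) × 0.0009286 = 0.001857 mol
P(NO2) = nRT/V = 0.001857 × 0.08206 × 869 / 0.154 = 0.8599 atm

0.860 atm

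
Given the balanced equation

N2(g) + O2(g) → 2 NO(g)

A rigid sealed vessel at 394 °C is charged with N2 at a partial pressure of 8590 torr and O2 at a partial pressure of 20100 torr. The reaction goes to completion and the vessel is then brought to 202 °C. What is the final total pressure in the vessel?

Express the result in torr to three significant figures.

20400 torr

Because the vessel is rigid and T is held at 394 °C, work the stoichiometry in partial pressures (P_i = n_iRT/V).
P(O2) required for 8590 torr of N2 = (1/1) × 8590 = 8590 torr; available 20100 torr, so N2 is limiting.
P(O2) remaining = 20100 − (1/1) × 8590 = 11510 torr
P(gaseous products) = (2)/1 × 8590 = 17180 torr
P_total at 394 °C = 11510 + 17180 = 28690 torr
Scaling to 202 °C: P = 28690 × 475.15/667.15 = 20430 torr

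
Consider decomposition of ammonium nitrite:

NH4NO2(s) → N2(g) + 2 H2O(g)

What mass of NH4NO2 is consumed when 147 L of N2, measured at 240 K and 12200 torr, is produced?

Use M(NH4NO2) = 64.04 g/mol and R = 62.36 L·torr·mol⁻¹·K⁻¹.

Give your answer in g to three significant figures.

n(N2) = PV/RT = (12200 × 147) / (62.36 × 240) = 119.8 mol
n(NH4NO2) = (1/1) × 119.8 = 119.8 mol
m(NH4NO2) = 119.8 × 64.04 = 7672 g

7670 g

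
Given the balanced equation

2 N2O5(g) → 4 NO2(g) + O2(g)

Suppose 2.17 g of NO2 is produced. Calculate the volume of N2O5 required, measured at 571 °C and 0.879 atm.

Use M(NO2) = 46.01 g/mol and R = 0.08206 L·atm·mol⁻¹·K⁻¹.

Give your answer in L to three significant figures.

n(NO2) = 2.170 / 46.01 = 0.04716 mol
n(N2O5) = (2/4) × 0.04716 = 0.02358 mol
V = nRT/P = 0.02358 × 0.08206 × 844.15 / 0.879 = 1.858 L

1.86 L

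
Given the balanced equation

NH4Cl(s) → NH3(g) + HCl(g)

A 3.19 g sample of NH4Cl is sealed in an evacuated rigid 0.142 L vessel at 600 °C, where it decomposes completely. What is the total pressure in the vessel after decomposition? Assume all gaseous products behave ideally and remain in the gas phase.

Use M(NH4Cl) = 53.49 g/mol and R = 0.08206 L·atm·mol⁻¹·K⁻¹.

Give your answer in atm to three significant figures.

n(NH4Cl) = 3.19 / 53.49 = 0.05964 mol
n(gas produced) = (2/1) × 0.05964 = 0.1193 mol
P = nRT/V = 0.1193 × 0.08206 × 873.15 / 0.142 = 60.20 atm

60.2 atm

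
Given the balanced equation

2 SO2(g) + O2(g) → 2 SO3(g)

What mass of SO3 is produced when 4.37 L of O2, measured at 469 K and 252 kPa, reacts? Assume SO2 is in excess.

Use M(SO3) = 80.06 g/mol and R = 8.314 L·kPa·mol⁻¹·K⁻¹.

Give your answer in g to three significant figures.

n(O2) = PV/RT = (252 × 4.37) / (8.314 × 469) = 0.2824 mol
n(SO3) = (2/1) × 0.2824 = 0.5648 mol
m(SO3) = 0.5648 × 80.06 = 45.22 g

45.2 g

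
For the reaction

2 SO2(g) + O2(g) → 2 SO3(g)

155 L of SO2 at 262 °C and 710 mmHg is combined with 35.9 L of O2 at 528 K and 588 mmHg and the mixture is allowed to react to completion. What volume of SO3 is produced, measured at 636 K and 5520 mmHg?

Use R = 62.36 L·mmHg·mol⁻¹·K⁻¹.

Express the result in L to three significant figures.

9.21 L

n(SO2) = PV/RT = (710 × 155) / (62.36 × 535.15) = 3.298 mol
n(O2) = PV/RT = (588 × 35.9) / (62.36 × 528) = 0.6411 mol
For 3.298 mol SO2, stoichiometry requires (1/2) × 3.298 = 1.649 mol O2; 0.6411 mol is available, so O2 is limiting.
n(SO3) = (2/1) × 0.6411 = 1.282 mol
V(SO3) = nRT/P = 1.282 × 62.36 × 636 / 5520 = 9.211 L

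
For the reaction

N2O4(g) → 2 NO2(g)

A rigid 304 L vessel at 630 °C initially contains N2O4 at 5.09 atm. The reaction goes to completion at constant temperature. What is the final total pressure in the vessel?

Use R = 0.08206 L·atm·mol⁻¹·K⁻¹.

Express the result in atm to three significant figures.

At constant T and V, P ∝ n(gas): 1 mol gas → 2 mol gas.
P_final = (2/1) × 5.09 = 10.18 atm

10.2 atm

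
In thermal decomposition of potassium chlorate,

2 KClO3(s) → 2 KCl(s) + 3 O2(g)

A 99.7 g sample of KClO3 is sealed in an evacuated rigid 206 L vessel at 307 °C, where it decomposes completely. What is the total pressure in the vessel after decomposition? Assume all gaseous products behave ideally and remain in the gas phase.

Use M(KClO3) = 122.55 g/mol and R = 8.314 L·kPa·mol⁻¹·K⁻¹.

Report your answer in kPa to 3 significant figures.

n(KClO3) = 99.7 / 122.55 = 0.8135 mol
n(gas produced) = (3/2) × 0.8135 = 1.220 mol
P = nRT/V = 1.220 × 8.314 × 580.15 / 206 = 28.57 kPa

28.6 kPa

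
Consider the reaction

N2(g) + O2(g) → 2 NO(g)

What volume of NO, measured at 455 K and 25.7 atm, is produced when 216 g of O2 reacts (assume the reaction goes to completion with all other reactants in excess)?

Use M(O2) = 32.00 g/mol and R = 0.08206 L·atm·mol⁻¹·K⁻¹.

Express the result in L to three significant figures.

19.6 L

n(O2) = 216.0 / 32.00 = 6.750 mol
n(NO) = (2/1) × 6.750 = 13.50 mol
V = nRT/P = 13.50 × 0.08206 × 455 / 25.7 = 19.61 L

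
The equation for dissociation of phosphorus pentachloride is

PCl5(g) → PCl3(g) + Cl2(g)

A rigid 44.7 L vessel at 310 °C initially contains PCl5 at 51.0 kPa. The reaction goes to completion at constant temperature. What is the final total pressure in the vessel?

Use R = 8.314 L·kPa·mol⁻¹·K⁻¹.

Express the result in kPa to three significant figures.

102 kPa

Rigid vessel, constant T ⇒ P scales with total gas moles (1 → 2).
P_final = (2/1) × 51.0 = 102.0 kPa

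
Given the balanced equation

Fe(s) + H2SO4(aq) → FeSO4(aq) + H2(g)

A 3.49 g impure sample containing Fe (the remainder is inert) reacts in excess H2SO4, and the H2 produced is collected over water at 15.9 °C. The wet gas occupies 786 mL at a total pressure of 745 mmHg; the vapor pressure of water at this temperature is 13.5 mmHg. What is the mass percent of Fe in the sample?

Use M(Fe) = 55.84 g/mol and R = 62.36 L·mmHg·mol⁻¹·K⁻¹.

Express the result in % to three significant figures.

P(H2) = 745 − 13.5 = 731.5 mmHg
n(H2) = PV/RT = (731.5 × 0.7860) / (62.36 × 289.05) = 0.03190 mol
n(Fe) = (1/1) × 0.03190 = 0.03190 mol
m(Fe) = 0.03190 × 55.84 = 1.781 g
%Fe = 1.781 / 3.49 × 100 = 51.03%

51.0 %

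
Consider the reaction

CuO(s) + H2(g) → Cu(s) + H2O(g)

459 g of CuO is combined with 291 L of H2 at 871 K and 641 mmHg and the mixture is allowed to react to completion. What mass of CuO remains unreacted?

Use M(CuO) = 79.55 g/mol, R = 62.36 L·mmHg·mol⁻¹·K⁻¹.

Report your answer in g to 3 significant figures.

n(CuO) = 459 / 79.55 = 5.770 mol
n(H2) = PV/RT = (641 × 291) / (62.36 × 871) = 3.434 mol
For 5.770 mol CuO, stoichiometry requires (1/1) × 5.770 = 5.770 mol H2; 3.434 mol is available, so H2 is limiting.
n(CuO) consumed = (1/1) × 3.434 = 3.434 mol; remaining = 5.770 − 3.434 = 2.336 mol
m(CuO) = 2.336 × 79.55 = 185.8 g

186 g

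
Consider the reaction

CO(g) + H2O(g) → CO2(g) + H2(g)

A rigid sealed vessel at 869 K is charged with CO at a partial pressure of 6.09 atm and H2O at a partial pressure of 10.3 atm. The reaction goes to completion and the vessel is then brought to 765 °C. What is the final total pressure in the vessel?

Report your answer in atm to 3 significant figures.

With V and T fixed, P_i ∝ n_i, so the mole ratios apply directly to partial pressures at 869 K.
P(H2O) required for 6.09 atm of CO = (1/1) × 6.09 = 6.090 atm; available 10.3 atm, so CO is limiting.
P(H2O) remaining = 10.3 − (1/1) × 6.09 = 4.210 atm
P(gaseous products) = (1+1)/1 × 6.09 = 12.18 atm
P_total at 869 K = 4.210 + 12.18 = 16.39 atm
Scaling to 765 °C: P = 16.39 × 1038.15/869 = 19.58 atm

19.6 atm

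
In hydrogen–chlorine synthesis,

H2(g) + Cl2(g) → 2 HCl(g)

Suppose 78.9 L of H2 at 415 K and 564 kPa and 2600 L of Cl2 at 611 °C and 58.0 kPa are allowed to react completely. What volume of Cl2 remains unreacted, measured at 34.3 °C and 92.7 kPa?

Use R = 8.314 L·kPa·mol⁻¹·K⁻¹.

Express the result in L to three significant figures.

210 L

n(H2) = PV/RT = (564 × 78.9) / (8.314 × 415) = 12.90 mol
n(Cl2) = PV/RT = (58.0 × 2600) / (8.314 × 884.15) = 20.51 mol
For 12.90 mol H2, stoichiometry requires (1/1) × 12.90 = 12.90 mol Cl2; 20.51 mol is available, so H2 is limiting.
n(Cl2) consumed = (1/1) × 12.90 = 12.90 mol; remaining = 20.51 − 12.90 = 7.610 mol
V(Cl2) = nRT/P = 7.610 × 8.314 × 307.45 / 92.7 = 209.8 L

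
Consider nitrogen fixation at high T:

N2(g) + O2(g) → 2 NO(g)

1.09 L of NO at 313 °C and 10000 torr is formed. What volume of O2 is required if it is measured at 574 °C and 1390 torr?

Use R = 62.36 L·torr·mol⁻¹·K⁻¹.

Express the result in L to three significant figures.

n(NO) = PV/RT = (10000 × 1.09) / (62.36 × 586.15) = 0.2982 mol
n(O2) = (1/2) × 0.2982 = 0.1491 mol
V = nRT/P = 0.1491 × 62.36 × 847.15 / 1390 = 5.667 L

5.67 L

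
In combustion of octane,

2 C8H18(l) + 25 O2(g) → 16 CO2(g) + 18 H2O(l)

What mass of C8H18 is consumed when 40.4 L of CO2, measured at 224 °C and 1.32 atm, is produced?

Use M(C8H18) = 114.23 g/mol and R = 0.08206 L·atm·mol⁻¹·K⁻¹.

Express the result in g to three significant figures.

18.7 g

n(CO2) = PV/RT = (1.32 × 40.4) / (0.08206 × 497.15) = 1.307 mol
n(C8H18) = (2/16) × 1.307 = 0.1634 mol
m(C8H18) = 0.1634 × 114.23 = 18.67 g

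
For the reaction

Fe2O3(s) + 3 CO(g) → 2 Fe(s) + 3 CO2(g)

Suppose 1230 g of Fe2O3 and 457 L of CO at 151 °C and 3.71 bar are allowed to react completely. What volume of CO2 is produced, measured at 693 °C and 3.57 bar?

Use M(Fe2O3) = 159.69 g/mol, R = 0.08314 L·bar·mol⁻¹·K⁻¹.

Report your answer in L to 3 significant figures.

520 L

n(Fe2O3) = 1230 / 159.69 = 7.702 mol
n(CO) = PV/RT = (3.71 × 457) / (0.08314 × 424.15) = 48.08 mol
For 7.702 mol Fe2O3, stoichiometry requires (3/1) × 7.702 = 23.11 mol CO; 48.08 mol is available, so Fe2O3 is limiting.
n(CO2) = (3/1) × 7.702 = 23.11 mol
V(CO2) = nRT/P = 23.11 × 0.08314 × 966.15 / 3.57 = 520.0 L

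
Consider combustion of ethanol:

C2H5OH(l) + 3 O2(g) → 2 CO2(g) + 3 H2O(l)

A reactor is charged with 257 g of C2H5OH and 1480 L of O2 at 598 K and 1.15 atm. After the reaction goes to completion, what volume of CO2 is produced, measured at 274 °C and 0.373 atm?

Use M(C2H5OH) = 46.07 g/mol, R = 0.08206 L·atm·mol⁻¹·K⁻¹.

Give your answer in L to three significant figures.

1340 L

n(C2H5OH) = 257 / 46.07 = 5.578 mol
n(O2) = PV/RT = (1.15 × 1480) / (0.08206 × 598) = 34.68 mol
For 5.578 mol C2H5OH, stoichiometry requires (3/1) × 5.578 = 16.73 mol O2; 34.68 mol is available, so C2H5OH is limiting.
n(CO2) = (2/1) × 5.578 = 11.16 mol
V(CO2) = nRT/P = 11.16 × 0.08206 × 547.15 / 0.373 = 1343 L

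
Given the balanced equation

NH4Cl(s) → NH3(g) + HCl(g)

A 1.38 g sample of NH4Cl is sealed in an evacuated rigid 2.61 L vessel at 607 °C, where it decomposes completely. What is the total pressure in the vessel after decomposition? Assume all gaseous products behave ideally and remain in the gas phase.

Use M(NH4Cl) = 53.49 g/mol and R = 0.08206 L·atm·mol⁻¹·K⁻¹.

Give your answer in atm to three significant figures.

n(NH4Cl) = 1.38 / 53.49 = 0.02580 mol
n(gas produced) = (2/1) × 0.02580 = 0.05160 mol
P = nRT/V = 0.05160 × 0.08206 × 880.15 / 2.61 = 1.428 atm

1.43 atm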